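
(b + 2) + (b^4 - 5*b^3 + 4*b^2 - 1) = b^4 - 5*b^3 + 4*b^2 + b + 1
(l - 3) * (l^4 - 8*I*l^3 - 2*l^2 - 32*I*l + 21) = l^5 - 3*l^4 - 8*I*l^4 - 2*l^3 + 24*I*l^3 + 6*l^2 - 32*I*l^2 + 21*l + 96*I*l - 63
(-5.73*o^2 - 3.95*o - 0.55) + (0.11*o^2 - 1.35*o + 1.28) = -5.62*o^2 - 5.3*o + 0.73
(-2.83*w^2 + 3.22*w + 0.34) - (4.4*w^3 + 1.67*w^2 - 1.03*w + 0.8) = -4.4*w^3 - 4.5*w^2 + 4.25*w - 0.46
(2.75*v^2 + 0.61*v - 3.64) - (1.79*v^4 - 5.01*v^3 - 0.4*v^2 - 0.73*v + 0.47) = -1.79*v^4 + 5.01*v^3 + 3.15*v^2 + 1.34*v - 4.11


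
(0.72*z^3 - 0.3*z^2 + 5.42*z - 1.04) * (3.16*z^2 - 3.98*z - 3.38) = 2.2752*z^5 - 3.8136*z^4 + 15.8876*z^3 - 23.844*z^2 - 14.1804*z + 3.5152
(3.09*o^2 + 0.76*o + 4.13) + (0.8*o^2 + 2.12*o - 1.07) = 3.89*o^2 + 2.88*o + 3.06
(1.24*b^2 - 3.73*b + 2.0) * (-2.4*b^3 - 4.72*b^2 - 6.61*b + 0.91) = -2.976*b^5 + 3.0992*b^4 + 4.6092*b^3 + 16.3437*b^2 - 16.6143*b + 1.82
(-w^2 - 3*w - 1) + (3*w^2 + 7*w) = 2*w^2 + 4*w - 1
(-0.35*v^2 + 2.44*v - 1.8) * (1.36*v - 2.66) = -0.476*v^3 + 4.2494*v^2 - 8.9384*v + 4.788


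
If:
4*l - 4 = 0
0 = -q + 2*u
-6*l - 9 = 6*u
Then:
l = 1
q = -5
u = -5/2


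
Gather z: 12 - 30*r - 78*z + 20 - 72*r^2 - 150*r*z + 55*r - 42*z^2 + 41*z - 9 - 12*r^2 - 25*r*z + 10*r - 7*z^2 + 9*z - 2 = -84*r^2 + 35*r - 49*z^2 + z*(-175*r - 28) + 21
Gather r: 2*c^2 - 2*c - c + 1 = 2*c^2 - 3*c + 1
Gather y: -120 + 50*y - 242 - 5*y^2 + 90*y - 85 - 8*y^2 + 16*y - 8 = -13*y^2 + 156*y - 455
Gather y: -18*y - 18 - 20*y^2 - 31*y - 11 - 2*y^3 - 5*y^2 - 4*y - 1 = -2*y^3 - 25*y^2 - 53*y - 30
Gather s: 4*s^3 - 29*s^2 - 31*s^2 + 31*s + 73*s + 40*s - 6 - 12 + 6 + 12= 4*s^3 - 60*s^2 + 144*s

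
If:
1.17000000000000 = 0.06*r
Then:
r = 19.50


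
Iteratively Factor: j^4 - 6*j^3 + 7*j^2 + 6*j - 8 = (j - 1)*(j^3 - 5*j^2 + 2*j + 8) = (j - 4)*(j - 1)*(j^2 - j - 2) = (j - 4)*(j - 1)*(j + 1)*(j - 2)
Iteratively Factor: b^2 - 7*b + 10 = (b - 5)*(b - 2)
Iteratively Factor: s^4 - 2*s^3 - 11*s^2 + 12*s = (s - 1)*(s^3 - s^2 - 12*s) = (s - 4)*(s - 1)*(s^2 + 3*s) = s*(s - 4)*(s - 1)*(s + 3)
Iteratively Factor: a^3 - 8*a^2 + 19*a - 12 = (a - 4)*(a^2 - 4*a + 3) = (a - 4)*(a - 1)*(a - 3)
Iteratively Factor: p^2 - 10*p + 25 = (p - 5)*(p - 5)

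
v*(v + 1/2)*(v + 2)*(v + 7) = v^4 + 19*v^3/2 + 37*v^2/2 + 7*v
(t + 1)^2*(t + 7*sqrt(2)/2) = t^3 + 2*t^2 + 7*sqrt(2)*t^2/2 + t + 7*sqrt(2)*t + 7*sqrt(2)/2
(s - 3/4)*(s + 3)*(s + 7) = s^3 + 37*s^2/4 + 27*s/2 - 63/4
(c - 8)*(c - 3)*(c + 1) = c^3 - 10*c^2 + 13*c + 24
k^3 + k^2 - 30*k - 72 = (k - 6)*(k + 3)*(k + 4)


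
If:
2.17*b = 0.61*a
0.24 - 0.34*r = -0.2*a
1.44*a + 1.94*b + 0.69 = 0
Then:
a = -0.35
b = -0.10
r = 0.50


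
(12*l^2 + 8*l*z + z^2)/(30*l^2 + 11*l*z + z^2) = (2*l + z)/(5*l + z)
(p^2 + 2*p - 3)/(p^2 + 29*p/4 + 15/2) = 4*(p^2 + 2*p - 3)/(4*p^2 + 29*p + 30)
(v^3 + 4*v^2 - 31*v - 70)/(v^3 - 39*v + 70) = (v + 2)/(v - 2)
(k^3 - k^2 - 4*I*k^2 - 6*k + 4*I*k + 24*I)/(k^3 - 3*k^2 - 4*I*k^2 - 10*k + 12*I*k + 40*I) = (k - 3)/(k - 5)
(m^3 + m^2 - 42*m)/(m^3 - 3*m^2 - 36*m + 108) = m*(m + 7)/(m^2 + 3*m - 18)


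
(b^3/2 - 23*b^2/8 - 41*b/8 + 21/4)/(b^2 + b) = (4*b^3 - 23*b^2 - 41*b + 42)/(8*b*(b + 1))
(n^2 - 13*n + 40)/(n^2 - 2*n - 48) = (n - 5)/(n + 6)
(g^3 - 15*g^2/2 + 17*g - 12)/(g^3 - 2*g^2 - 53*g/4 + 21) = 2*(g - 2)/(2*g + 7)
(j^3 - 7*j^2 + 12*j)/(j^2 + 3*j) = (j^2 - 7*j + 12)/(j + 3)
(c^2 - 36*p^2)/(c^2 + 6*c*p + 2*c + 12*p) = (c - 6*p)/(c + 2)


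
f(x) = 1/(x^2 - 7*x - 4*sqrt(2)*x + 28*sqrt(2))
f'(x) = (-2*x + 4*sqrt(2) + 7)/(x^2 - 7*x - 4*sqrt(2)*x + 28*sqrt(2))^2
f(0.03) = 0.03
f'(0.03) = 0.01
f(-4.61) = 0.01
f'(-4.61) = 0.00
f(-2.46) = 0.01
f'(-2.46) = 0.00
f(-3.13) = 0.01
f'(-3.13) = 0.00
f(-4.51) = 0.01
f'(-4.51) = 0.00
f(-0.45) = 0.02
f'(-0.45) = 0.01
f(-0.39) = 0.02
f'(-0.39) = 0.01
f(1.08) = 0.04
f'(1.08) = 0.01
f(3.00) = 0.09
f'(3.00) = 0.06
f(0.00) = 0.03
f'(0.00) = 0.01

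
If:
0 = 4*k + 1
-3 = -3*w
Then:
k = -1/4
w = 1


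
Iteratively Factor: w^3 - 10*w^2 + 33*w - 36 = (w - 3)*(w^2 - 7*w + 12) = (w - 3)^2*(w - 4)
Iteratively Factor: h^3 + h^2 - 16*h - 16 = (h + 1)*(h^2 - 16) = (h + 1)*(h + 4)*(h - 4)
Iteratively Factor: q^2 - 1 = (q - 1)*(q + 1)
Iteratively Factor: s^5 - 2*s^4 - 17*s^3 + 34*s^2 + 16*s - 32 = (s + 4)*(s^4 - 6*s^3 + 7*s^2 + 6*s - 8) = (s + 1)*(s + 4)*(s^3 - 7*s^2 + 14*s - 8) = (s - 1)*(s + 1)*(s + 4)*(s^2 - 6*s + 8) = (s - 4)*(s - 1)*(s + 1)*(s + 4)*(s - 2)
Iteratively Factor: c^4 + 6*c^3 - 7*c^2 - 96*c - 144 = (c + 3)*(c^3 + 3*c^2 - 16*c - 48) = (c + 3)*(c + 4)*(c^2 - c - 12) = (c + 3)^2*(c + 4)*(c - 4)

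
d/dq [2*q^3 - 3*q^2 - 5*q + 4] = 6*q^2 - 6*q - 5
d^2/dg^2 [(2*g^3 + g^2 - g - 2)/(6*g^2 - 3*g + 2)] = 8*(-6*g^3 - 72*g^2 + 42*g + 1)/(216*g^6 - 324*g^5 + 378*g^4 - 243*g^3 + 126*g^2 - 36*g + 8)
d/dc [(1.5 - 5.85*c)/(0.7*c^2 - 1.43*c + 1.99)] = (4.095*c^2 - 2.1*c - 9.4965)/(0.49*c^4 - 2.002*c^3 + 4.8309*c^2 - 5.6914*c + 3.9601)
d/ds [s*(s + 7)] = 2*s + 7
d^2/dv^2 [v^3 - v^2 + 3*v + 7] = 6*v - 2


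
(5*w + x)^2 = 25*w^2 + 10*w*x + x^2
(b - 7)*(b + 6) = b^2 - b - 42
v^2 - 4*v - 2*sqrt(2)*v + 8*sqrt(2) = (v - 4)*(v - 2*sqrt(2))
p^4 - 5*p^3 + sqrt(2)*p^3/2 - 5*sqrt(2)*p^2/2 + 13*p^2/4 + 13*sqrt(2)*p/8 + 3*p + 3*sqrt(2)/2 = (p - 4)*(p - 3/2)*(p + 1/2)*(p + sqrt(2)/2)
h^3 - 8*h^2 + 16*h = h*(h - 4)^2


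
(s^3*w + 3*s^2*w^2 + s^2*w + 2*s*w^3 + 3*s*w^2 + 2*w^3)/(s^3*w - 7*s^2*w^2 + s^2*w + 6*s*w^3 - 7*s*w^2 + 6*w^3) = (s^2 + 3*s*w + 2*w^2)/(s^2 - 7*s*w + 6*w^2)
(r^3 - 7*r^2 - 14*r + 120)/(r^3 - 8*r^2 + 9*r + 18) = (r^2 - r - 20)/(r^2 - 2*r - 3)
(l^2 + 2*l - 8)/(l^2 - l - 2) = (l + 4)/(l + 1)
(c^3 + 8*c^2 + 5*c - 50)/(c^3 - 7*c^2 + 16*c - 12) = (c^2 + 10*c + 25)/(c^2 - 5*c + 6)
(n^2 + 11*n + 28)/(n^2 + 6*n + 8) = (n + 7)/(n + 2)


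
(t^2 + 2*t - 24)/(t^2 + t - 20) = (t + 6)/(t + 5)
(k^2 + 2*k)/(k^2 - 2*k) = (k + 2)/(k - 2)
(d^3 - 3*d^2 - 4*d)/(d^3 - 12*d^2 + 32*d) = (d + 1)/(d - 8)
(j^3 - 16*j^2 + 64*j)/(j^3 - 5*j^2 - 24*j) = (j - 8)/(j + 3)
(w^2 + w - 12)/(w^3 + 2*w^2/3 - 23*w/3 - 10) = 3*(w + 4)/(3*w^2 + 11*w + 10)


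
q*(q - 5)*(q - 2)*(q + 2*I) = q^4 - 7*q^3 + 2*I*q^3 + 10*q^2 - 14*I*q^2 + 20*I*q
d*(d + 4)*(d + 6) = d^3 + 10*d^2 + 24*d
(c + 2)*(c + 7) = c^2 + 9*c + 14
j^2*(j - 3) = j^3 - 3*j^2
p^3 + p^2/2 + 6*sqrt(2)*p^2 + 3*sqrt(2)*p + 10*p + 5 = (p + 1/2)*(p + sqrt(2))*(p + 5*sqrt(2))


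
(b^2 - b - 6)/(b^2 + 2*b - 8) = (b^2 - b - 6)/(b^2 + 2*b - 8)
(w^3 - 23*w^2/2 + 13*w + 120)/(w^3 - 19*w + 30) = (w^3 - 23*w^2/2 + 13*w + 120)/(w^3 - 19*w + 30)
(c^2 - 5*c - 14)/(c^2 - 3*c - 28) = (c + 2)/(c + 4)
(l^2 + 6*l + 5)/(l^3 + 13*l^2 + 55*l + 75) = (l + 1)/(l^2 + 8*l + 15)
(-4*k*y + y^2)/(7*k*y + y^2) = (-4*k + y)/(7*k + y)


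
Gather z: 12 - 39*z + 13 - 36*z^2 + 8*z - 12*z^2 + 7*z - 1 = -48*z^2 - 24*z + 24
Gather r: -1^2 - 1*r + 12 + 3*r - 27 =2*r - 16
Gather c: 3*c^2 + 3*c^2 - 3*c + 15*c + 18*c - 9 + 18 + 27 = 6*c^2 + 30*c + 36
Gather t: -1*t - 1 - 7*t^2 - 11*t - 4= -7*t^2 - 12*t - 5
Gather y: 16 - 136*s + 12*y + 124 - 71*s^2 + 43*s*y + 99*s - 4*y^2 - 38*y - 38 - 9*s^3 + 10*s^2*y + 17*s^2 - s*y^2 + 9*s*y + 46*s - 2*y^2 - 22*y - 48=-9*s^3 - 54*s^2 + 9*s + y^2*(-s - 6) + y*(10*s^2 + 52*s - 48) + 54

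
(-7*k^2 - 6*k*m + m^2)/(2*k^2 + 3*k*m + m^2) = (-7*k + m)/(2*k + m)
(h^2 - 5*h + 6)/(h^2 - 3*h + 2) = (h - 3)/(h - 1)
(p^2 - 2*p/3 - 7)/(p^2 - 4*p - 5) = (-p^2 + 2*p/3 + 7)/(-p^2 + 4*p + 5)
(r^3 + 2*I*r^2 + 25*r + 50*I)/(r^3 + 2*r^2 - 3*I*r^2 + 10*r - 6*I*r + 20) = (r + 5*I)/(r + 2)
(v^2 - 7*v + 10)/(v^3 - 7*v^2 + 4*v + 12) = (v - 5)/(v^2 - 5*v - 6)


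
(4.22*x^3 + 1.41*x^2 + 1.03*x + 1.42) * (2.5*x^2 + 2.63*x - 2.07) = 10.55*x^5 + 14.6236*x^4 - 2.4521*x^3 + 3.3402*x^2 + 1.6025*x - 2.9394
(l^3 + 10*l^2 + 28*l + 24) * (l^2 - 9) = l^5 + 10*l^4 + 19*l^3 - 66*l^2 - 252*l - 216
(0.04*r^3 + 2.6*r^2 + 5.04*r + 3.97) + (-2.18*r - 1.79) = 0.04*r^3 + 2.6*r^2 + 2.86*r + 2.18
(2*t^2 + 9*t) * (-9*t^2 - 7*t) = -18*t^4 - 95*t^3 - 63*t^2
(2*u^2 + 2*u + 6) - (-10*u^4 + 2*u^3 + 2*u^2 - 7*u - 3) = 10*u^4 - 2*u^3 + 9*u + 9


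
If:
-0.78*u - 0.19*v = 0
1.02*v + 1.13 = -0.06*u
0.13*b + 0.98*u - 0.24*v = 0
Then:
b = -4.14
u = 0.27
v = -1.12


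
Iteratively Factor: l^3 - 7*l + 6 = (l - 2)*(l^2 + 2*l - 3) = (l - 2)*(l + 3)*(l - 1)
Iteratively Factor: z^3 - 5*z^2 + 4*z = (z - 1)*(z^2 - 4*z) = z*(z - 1)*(z - 4)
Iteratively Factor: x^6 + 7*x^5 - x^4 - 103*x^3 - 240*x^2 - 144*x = (x + 4)*(x^5 + 3*x^4 - 13*x^3 - 51*x^2 - 36*x) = (x + 1)*(x + 4)*(x^4 + 2*x^3 - 15*x^2 - 36*x) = x*(x + 1)*(x + 4)*(x^3 + 2*x^2 - 15*x - 36) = x*(x + 1)*(x + 3)*(x + 4)*(x^2 - x - 12) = x*(x + 1)*(x + 3)^2*(x + 4)*(x - 4)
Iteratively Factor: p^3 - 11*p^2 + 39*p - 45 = (p - 5)*(p^2 - 6*p + 9) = (p - 5)*(p - 3)*(p - 3)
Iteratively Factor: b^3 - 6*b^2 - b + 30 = (b + 2)*(b^2 - 8*b + 15) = (b - 5)*(b + 2)*(b - 3)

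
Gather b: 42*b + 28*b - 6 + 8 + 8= 70*b + 10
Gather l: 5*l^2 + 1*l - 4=5*l^2 + l - 4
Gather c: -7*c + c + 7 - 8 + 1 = -6*c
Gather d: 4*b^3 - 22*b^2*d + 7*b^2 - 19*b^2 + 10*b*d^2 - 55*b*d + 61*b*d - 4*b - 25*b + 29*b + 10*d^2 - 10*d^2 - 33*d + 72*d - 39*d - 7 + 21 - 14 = 4*b^3 - 12*b^2 + 10*b*d^2 + d*(-22*b^2 + 6*b)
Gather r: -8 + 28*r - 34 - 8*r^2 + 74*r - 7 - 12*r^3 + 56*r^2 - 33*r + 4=-12*r^3 + 48*r^2 + 69*r - 45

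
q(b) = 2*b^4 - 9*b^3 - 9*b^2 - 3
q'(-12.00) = -17496.00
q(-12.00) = 55725.00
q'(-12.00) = -17496.00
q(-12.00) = 55725.00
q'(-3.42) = -574.26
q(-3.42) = 525.36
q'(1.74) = -70.92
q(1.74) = -59.33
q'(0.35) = -9.26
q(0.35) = -4.46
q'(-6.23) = -2870.24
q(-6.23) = 4836.81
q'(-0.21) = 2.52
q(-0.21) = -3.31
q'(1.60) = -65.15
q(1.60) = -49.80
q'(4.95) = 219.63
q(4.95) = -114.36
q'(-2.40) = -222.91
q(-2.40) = 135.93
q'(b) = 8*b^3 - 27*b^2 - 18*b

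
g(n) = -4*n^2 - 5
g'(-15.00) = 120.00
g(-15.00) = -905.00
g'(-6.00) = 48.00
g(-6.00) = -149.00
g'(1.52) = -12.16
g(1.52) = -14.24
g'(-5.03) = 40.24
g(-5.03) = -106.20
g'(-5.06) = 40.48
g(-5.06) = -107.41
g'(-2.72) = 21.76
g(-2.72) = -34.59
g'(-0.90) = 7.20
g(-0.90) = -8.24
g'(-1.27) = 10.16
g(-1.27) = -11.45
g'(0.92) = -7.36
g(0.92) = -8.39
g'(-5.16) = 41.28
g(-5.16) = -111.50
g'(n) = -8*n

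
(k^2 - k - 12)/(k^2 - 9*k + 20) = (k + 3)/(k - 5)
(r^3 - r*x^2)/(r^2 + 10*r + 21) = r*(r^2 - x^2)/(r^2 + 10*r + 21)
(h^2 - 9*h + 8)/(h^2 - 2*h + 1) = (h - 8)/(h - 1)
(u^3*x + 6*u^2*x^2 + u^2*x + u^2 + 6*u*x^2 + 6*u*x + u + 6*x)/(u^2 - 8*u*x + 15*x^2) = (u^3*x + 6*u^2*x^2 + u^2*x + u^2 + 6*u*x^2 + 6*u*x + u + 6*x)/(u^2 - 8*u*x + 15*x^2)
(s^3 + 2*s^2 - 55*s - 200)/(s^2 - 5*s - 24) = (s^2 + 10*s + 25)/(s + 3)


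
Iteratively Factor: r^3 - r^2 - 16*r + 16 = (r - 4)*(r^2 + 3*r - 4) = (r - 4)*(r - 1)*(r + 4)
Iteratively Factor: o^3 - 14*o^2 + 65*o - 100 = (o - 5)*(o^2 - 9*o + 20) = (o - 5)*(o - 4)*(o - 5)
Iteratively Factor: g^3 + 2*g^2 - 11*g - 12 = (g + 4)*(g^2 - 2*g - 3) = (g - 3)*(g + 4)*(g + 1)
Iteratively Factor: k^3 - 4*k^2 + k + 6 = (k - 2)*(k^2 - 2*k - 3) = (k - 3)*(k - 2)*(k + 1)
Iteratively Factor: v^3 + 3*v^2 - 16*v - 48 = (v + 3)*(v^2 - 16) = (v - 4)*(v + 3)*(v + 4)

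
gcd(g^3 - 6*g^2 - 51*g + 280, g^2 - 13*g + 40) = g^2 - 13*g + 40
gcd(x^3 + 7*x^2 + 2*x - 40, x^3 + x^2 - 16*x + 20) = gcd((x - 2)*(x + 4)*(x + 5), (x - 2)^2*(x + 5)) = x^2 + 3*x - 10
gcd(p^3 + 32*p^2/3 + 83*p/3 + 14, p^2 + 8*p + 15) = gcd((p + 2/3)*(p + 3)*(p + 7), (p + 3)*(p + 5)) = p + 3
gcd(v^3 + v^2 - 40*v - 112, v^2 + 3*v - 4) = v + 4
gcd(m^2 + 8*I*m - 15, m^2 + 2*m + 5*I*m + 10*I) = m + 5*I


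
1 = 1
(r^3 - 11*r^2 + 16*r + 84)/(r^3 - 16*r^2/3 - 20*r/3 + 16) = 3*(r - 7)/(3*r - 4)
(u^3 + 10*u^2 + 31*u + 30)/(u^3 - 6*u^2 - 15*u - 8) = (u^3 + 10*u^2 + 31*u + 30)/(u^3 - 6*u^2 - 15*u - 8)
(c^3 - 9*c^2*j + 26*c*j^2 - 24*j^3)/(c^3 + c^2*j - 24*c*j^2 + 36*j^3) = (c - 4*j)/(c + 6*j)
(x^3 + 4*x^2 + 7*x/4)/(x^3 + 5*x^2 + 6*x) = (x^2 + 4*x + 7/4)/(x^2 + 5*x + 6)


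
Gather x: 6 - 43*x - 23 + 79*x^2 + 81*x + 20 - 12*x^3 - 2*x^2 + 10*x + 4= -12*x^3 + 77*x^2 + 48*x + 7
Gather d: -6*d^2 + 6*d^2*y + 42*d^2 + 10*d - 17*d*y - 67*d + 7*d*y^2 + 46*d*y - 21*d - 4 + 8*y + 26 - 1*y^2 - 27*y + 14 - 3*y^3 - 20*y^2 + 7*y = d^2*(6*y + 36) + d*(7*y^2 + 29*y - 78) - 3*y^3 - 21*y^2 - 12*y + 36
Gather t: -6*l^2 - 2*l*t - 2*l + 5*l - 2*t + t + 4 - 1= -6*l^2 + 3*l + t*(-2*l - 1) + 3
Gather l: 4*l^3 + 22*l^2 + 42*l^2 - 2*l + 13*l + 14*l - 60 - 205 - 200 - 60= 4*l^3 + 64*l^2 + 25*l - 525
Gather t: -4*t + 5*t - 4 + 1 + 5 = t + 2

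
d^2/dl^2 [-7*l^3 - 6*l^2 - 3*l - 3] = -42*l - 12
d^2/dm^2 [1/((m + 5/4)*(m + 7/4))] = 512*(48*m^2 + 144*m + 109)/(4096*m^6 + 36864*m^5 + 137472*m^4 + 271872*m^3 + 300720*m^2 + 176400*m + 42875)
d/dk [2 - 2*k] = -2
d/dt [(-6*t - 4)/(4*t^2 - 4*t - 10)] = (6*t^2 + 8*t + 11)/(4*t^4 - 8*t^3 - 16*t^2 + 20*t + 25)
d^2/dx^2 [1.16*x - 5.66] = 0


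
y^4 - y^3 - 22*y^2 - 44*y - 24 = (y - 6)*(y + 1)*(y + 2)^2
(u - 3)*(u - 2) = u^2 - 5*u + 6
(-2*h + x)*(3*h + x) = -6*h^2 + h*x + x^2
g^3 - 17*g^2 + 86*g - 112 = (g - 8)*(g - 7)*(g - 2)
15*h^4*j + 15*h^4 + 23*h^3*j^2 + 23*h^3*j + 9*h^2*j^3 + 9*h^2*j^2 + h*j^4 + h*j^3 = (h + j)*(3*h + j)*(5*h + j)*(h*j + h)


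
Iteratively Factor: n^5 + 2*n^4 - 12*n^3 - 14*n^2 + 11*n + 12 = (n + 1)*(n^4 + n^3 - 13*n^2 - n + 12) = (n - 1)*(n + 1)*(n^3 + 2*n^2 - 11*n - 12) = (n - 1)*(n + 1)*(n + 4)*(n^2 - 2*n - 3) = (n - 3)*(n - 1)*(n + 1)*(n + 4)*(n + 1)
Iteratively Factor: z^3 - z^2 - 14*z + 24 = (z - 3)*(z^2 + 2*z - 8) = (z - 3)*(z + 4)*(z - 2)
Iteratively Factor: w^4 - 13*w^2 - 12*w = (w - 4)*(w^3 + 4*w^2 + 3*w) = (w - 4)*(w + 3)*(w^2 + w) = (w - 4)*(w + 1)*(w + 3)*(w)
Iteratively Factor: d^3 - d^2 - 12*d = (d + 3)*(d^2 - 4*d) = (d - 4)*(d + 3)*(d)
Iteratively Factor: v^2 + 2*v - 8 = (v - 2)*(v + 4)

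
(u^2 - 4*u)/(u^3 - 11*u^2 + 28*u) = 1/(u - 7)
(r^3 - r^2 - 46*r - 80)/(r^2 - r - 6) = (r^2 - 3*r - 40)/(r - 3)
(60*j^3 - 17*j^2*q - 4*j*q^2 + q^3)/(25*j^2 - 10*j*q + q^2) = (-12*j^2 + j*q + q^2)/(-5*j + q)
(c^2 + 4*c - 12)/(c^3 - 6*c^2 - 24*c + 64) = (c + 6)/(c^2 - 4*c - 32)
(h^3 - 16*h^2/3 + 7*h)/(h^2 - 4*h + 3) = h*(3*h - 7)/(3*(h - 1))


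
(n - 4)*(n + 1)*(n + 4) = n^3 + n^2 - 16*n - 16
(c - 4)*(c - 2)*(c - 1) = c^3 - 7*c^2 + 14*c - 8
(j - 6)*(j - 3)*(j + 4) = j^3 - 5*j^2 - 18*j + 72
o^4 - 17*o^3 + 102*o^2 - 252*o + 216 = (o - 6)^2*(o - 3)*(o - 2)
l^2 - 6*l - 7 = (l - 7)*(l + 1)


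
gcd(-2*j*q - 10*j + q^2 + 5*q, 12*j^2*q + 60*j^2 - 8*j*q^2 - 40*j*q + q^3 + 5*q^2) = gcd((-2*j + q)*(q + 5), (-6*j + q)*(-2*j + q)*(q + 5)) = -2*j*q - 10*j + q^2 + 5*q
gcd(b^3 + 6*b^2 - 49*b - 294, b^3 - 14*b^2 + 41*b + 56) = b - 7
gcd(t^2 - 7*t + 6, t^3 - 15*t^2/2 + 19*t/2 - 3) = t^2 - 7*t + 6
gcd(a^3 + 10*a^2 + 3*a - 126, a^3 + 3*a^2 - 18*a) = a^2 + 3*a - 18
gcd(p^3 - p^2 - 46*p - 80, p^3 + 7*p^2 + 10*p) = p^2 + 7*p + 10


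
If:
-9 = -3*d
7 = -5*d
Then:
No Solution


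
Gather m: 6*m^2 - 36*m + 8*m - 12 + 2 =6*m^2 - 28*m - 10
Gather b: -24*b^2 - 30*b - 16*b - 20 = -24*b^2 - 46*b - 20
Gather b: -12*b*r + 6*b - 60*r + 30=b*(6 - 12*r) - 60*r + 30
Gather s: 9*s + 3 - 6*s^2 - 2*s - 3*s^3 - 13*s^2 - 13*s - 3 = -3*s^3 - 19*s^2 - 6*s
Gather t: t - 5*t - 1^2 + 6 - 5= -4*t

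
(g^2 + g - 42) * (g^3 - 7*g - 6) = g^5 + g^4 - 49*g^3 - 13*g^2 + 288*g + 252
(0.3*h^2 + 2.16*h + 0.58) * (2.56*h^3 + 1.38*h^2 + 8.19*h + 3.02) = 0.768*h^5 + 5.9436*h^4 + 6.9226*h^3 + 19.3968*h^2 + 11.2734*h + 1.7516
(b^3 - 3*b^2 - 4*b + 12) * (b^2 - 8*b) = b^5 - 11*b^4 + 20*b^3 + 44*b^2 - 96*b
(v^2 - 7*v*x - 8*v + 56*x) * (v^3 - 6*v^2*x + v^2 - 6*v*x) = v^5 - 13*v^4*x - 7*v^4 + 42*v^3*x^2 + 91*v^3*x - 8*v^3 - 294*v^2*x^2 + 104*v^2*x - 336*v*x^2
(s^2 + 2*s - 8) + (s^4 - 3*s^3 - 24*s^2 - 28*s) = s^4 - 3*s^3 - 23*s^2 - 26*s - 8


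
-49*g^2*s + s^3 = s*(-7*g + s)*(7*g + s)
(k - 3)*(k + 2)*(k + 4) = k^3 + 3*k^2 - 10*k - 24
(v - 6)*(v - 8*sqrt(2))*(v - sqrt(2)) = v^3 - 9*sqrt(2)*v^2 - 6*v^2 + 16*v + 54*sqrt(2)*v - 96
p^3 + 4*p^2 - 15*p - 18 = (p - 3)*(p + 1)*(p + 6)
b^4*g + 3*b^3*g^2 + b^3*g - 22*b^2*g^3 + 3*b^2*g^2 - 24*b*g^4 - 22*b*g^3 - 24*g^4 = (b - 4*g)*(b + g)*(b + 6*g)*(b*g + g)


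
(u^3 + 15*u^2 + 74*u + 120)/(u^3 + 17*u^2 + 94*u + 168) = (u + 5)/(u + 7)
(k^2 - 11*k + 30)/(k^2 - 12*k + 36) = (k - 5)/(k - 6)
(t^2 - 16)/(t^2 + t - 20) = (t + 4)/(t + 5)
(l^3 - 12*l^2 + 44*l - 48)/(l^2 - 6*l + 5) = (l^3 - 12*l^2 + 44*l - 48)/(l^2 - 6*l + 5)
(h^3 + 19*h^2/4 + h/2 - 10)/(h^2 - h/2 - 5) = (4*h^2 + 11*h - 20)/(2*(2*h - 5))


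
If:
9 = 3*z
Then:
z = 3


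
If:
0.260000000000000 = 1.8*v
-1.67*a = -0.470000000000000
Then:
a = 0.28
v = 0.14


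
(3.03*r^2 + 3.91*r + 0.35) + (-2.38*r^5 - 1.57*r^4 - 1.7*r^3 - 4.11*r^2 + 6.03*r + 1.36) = -2.38*r^5 - 1.57*r^4 - 1.7*r^3 - 1.08*r^2 + 9.94*r + 1.71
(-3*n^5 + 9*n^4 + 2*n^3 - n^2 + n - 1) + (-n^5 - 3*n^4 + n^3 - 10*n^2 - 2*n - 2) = -4*n^5 + 6*n^4 + 3*n^3 - 11*n^2 - n - 3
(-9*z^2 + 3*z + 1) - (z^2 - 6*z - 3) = -10*z^2 + 9*z + 4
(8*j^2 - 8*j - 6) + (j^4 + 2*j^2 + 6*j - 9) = j^4 + 10*j^2 - 2*j - 15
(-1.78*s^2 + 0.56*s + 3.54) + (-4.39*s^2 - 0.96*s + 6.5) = -6.17*s^2 - 0.4*s + 10.04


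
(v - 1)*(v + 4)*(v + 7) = v^3 + 10*v^2 + 17*v - 28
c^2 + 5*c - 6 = (c - 1)*(c + 6)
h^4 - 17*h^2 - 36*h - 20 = (h - 5)*(h + 1)*(h + 2)^2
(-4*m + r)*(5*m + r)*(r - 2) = -20*m^2*r + 40*m^2 + m*r^2 - 2*m*r + r^3 - 2*r^2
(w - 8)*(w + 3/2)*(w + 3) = w^3 - 7*w^2/2 - 63*w/2 - 36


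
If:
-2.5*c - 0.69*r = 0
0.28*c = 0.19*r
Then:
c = 0.00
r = 0.00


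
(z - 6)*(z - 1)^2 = z^3 - 8*z^2 + 13*z - 6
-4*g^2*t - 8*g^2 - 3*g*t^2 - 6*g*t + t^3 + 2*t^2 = (-4*g + t)*(g + t)*(t + 2)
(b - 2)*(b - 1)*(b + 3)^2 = b^4 + 3*b^3 - 7*b^2 - 15*b + 18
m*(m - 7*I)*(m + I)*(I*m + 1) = I*m^4 + 7*m^3 + I*m^2 + 7*m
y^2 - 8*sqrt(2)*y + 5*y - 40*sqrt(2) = (y + 5)*(y - 8*sqrt(2))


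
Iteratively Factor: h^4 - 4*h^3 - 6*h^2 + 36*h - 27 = (h - 3)*(h^3 - h^2 - 9*h + 9) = (h - 3)^2*(h^2 + 2*h - 3) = (h - 3)^2*(h + 3)*(h - 1)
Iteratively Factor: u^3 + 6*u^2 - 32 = (u + 4)*(u^2 + 2*u - 8) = (u + 4)^2*(u - 2)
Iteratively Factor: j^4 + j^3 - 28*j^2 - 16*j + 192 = (j + 4)*(j^3 - 3*j^2 - 16*j + 48) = (j - 4)*(j + 4)*(j^2 + j - 12) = (j - 4)*(j - 3)*(j + 4)*(j + 4)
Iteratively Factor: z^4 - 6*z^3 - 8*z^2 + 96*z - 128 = (z - 2)*(z^3 - 4*z^2 - 16*z + 64) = (z - 2)*(z + 4)*(z^2 - 8*z + 16) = (z - 4)*(z - 2)*(z + 4)*(z - 4)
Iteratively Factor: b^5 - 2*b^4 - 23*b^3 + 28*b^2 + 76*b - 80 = (b + 4)*(b^4 - 6*b^3 + b^2 + 24*b - 20) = (b - 1)*(b + 4)*(b^3 - 5*b^2 - 4*b + 20) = (b - 5)*(b - 1)*(b + 4)*(b^2 - 4) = (b - 5)*(b - 1)*(b + 2)*(b + 4)*(b - 2)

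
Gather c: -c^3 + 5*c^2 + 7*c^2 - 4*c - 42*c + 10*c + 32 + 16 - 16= -c^3 + 12*c^2 - 36*c + 32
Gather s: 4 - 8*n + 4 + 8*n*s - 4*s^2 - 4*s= -8*n - 4*s^2 + s*(8*n - 4) + 8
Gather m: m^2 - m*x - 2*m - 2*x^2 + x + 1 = m^2 + m*(-x - 2) - 2*x^2 + x + 1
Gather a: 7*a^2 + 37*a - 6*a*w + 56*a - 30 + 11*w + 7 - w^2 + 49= 7*a^2 + a*(93 - 6*w) - w^2 + 11*w + 26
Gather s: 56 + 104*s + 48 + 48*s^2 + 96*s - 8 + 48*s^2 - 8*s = 96*s^2 + 192*s + 96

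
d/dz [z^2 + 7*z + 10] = 2*z + 7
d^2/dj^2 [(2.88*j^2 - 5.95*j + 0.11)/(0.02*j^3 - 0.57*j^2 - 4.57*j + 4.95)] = (0.002304*j^6 - 0.0142799999999998*j^5 + 1.9869*j^4 - 23.969938*j^3 + 55.97823*j^2 - 99.0736559999999*j - 122.846042)/(8.0e-6*j^9 - 0.000684*j^8 + 0.01401*j^7 + 0.133335*j^6 - 3.539865*j^5 - 33.602994*j^4 - 16.608313*j^3 + 268.24149*j^2 - 335.929275*j + 121.287375)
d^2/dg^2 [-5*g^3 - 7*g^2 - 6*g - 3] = -30*g - 14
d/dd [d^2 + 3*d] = 2*d + 3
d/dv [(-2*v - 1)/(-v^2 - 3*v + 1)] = (2*v^2 + 6*v - (2*v + 1)*(2*v + 3) - 2)/(v^2 + 3*v - 1)^2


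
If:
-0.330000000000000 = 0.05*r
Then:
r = -6.60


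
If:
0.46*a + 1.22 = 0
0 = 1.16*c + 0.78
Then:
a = -2.65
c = -0.67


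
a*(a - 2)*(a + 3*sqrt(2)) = a^3 - 2*a^2 + 3*sqrt(2)*a^2 - 6*sqrt(2)*a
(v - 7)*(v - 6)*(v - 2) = v^3 - 15*v^2 + 68*v - 84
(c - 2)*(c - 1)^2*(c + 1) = c^4 - 3*c^3 + c^2 + 3*c - 2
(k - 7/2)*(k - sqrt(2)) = k^2 - 7*k/2 - sqrt(2)*k + 7*sqrt(2)/2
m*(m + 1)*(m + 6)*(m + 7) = m^4 + 14*m^3 + 55*m^2 + 42*m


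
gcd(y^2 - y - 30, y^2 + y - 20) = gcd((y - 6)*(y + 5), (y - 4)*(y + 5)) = y + 5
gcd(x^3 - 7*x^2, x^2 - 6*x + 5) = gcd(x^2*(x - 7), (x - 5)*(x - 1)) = 1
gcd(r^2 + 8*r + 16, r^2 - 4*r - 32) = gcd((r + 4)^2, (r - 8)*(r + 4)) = r + 4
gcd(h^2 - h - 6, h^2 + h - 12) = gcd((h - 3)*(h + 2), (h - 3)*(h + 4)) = h - 3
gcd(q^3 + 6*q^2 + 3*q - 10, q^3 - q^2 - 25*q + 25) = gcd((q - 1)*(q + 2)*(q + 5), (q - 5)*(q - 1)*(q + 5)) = q^2 + 4*q - 5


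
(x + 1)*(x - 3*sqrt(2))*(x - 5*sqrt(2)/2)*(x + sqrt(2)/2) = x^4 - 5*sqrt(2)*x^3 + x^3 - 5*sqrt(2)*x^2 + 19*x^2/2 + 19*x/2 + 15*sqrt(2)*x/2 + 15*sqrt(2)/2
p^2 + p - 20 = (p - 4)*(p + 5)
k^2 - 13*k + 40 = (k - 8)*(k - 5)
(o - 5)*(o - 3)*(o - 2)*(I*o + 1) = I*o^4 + o^3 - 10*I*o^3 - 10*o^2 + 31*I*o^2 + 31*o - 30*I*o - 30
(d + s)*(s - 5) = d*s - 5*d + s^2 - 5*s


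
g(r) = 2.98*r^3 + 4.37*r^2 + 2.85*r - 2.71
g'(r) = 8.94*r^2 + 8.74*r + 2.85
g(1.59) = 24.85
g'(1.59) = 39.35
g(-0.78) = -3.69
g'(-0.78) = 1.47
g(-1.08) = -4.44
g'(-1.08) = 3.84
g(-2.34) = -23.63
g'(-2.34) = 31.35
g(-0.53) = -3.44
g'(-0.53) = 0.73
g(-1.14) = -4.69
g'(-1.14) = 4.50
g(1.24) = 13.23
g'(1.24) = 27.43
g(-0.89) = -3.89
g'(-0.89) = 2.15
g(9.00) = 2549.33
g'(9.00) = 805.65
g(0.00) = -2.71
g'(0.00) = 2.85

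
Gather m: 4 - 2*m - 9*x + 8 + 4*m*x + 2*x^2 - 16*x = m*(4*x - 2) + 2*x^2 - 25*x + 12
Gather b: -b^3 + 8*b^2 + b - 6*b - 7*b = -b^3 + 8*b^2 - 12*b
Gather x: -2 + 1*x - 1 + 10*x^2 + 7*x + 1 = 10*x^2 + 8*x - 2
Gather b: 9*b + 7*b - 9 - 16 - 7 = 16*b - 32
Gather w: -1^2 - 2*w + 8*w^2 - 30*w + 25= 8*w^2 - 32*w + 24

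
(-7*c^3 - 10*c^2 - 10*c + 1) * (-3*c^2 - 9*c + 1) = 21*c^5 + 93*c^4 + 113*c^3 + 77*c^2 - 19*c + 1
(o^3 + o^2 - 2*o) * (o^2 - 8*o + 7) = o^5 - 7*o^4 - 3*o^3 + 23*o^2 - 14*o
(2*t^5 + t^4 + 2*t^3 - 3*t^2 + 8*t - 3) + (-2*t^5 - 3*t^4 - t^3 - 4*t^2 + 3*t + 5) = -2*t^4 + t^3 - 7*t^2 + 11*t + 2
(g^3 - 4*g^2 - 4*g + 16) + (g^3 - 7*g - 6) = 2*g^3 - 4*g^2 - 11*g + 10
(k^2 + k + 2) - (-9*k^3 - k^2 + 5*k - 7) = 9*k^3 + 2*k^2 - 4*k + 9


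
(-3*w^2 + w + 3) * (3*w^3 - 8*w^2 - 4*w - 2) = -9*w^5 + 27*w^4 + 13*w^3 - 22*w^2 - 14*w - 6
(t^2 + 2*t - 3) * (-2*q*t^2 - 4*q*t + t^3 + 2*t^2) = -2*q*t^4 - 8*q*t^3 - 2*q*t^2 + 12*q*t + t^5 + 4*t^4 + t^3 - 6*t^2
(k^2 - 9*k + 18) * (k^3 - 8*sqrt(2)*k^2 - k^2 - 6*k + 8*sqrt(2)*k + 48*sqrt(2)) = k^5 - 8*sqrt(2)*k^4 - 10*k^4 + 21*k^3 + 80*sqrt(2)*k^3 - 168*sqrt(2)*k^2 + 36*k^2 - 288*sqrt(2)*k - 108*k + 864*sqrt(2)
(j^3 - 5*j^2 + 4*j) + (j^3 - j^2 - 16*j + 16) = 2*j^3 - 6*j^2 - 12*j + 16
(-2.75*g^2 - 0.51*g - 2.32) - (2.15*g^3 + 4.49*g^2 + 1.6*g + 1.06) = -2.15*g^3 - 7.24*g^2 - 2.11*g - 3.38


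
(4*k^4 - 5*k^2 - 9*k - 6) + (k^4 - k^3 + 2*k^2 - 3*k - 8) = 5*k^4 - k^3 - 3*k^2 - 12*k - 14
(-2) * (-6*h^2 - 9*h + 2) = 12*h^2 + 18*h - 4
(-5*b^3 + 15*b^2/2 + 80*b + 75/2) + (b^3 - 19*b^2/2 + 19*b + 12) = -4*b^3 - 2*b^2 + 99*b + 99/2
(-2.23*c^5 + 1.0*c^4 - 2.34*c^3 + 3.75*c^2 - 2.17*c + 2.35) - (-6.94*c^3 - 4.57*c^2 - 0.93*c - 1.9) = -2.23*c^5 + 1.0*c^4 + 4.6*c^3 + 8.32*c^2 - 1.24*c + 4.25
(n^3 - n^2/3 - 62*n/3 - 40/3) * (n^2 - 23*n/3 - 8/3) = n^5 - 8*n^4 - 187*n^3/9 + 146*n^2 + 472*n/3 + 320/9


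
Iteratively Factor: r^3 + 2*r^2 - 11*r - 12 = (r - 3)*(r^2 + 5*r + 4) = (r - 3)*(r + 4)*(r + 1)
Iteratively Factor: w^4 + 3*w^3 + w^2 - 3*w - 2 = (w + 1)*(w^3 + 2*w^2 - w - 2) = (w + 1)^2*(w^2 + w - 2) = (w + 1)^2*(w + 2)*(w - 1)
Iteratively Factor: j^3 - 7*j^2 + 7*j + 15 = (j + 1)*(j^2 - 8*j + 15) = (j - 5)*(j + 1)*(j - 3)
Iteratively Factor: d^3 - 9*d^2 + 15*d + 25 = (d + 1)*(d^2 - 10*d + 25) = (d - 5)*(d + 1)*(d - 5)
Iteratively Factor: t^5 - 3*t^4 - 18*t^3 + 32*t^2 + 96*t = (t + 3)*(t^4 - 6*t^3 + 32*t) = (t - 4)*(t + 3)*(t^3 - 2*t^2 - 8*t) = t*(t - 4)*(t + 3)*(t^2 - 2*t - 8) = t*(t - 4)*(t + 2)*(t + 3)*(t - 4)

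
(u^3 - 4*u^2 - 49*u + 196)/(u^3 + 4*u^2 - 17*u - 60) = (u^2 - 49)/(u^2 + 8*u + 15)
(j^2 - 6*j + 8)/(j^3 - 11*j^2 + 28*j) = (j - 2)/(j*(j - 7))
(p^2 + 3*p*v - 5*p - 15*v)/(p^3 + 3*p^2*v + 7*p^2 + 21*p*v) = (p - 5)/(p*(p + 7))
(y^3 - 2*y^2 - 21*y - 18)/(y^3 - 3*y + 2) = (y^3 - 2*y^2 - 21*y - 18)/(y^3 - 3*y + 2)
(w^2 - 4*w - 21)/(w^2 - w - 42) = (w + 3)/(w + 6)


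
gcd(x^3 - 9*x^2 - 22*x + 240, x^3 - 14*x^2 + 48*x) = x^2 - 14*x + 48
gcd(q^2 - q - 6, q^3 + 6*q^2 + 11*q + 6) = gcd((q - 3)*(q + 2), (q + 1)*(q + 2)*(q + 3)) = q + 2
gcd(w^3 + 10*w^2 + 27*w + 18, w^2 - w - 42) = w + 6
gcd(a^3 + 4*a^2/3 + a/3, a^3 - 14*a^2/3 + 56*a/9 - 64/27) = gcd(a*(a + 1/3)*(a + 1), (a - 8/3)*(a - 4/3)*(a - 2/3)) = 1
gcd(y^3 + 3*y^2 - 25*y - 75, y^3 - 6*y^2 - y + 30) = y - 5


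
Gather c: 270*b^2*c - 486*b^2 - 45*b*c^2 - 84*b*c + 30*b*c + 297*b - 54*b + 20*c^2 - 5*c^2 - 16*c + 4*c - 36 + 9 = -486*b^2 + 243*b + c^2*(15 - 45*b) + c*(270*b^2 - 54*b - 12) - 27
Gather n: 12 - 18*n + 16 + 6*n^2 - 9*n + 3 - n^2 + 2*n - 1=5*n^2 - 25*n + 30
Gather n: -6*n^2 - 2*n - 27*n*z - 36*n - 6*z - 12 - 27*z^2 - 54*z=-6*n^2 + n*(-27*z - 38) - 27*z^2 - 60*z - 12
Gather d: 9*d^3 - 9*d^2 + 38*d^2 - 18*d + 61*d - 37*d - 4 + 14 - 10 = 9*d^3 + 29*d^2 + 6*d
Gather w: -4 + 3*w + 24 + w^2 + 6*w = w^2 + 9*w + 20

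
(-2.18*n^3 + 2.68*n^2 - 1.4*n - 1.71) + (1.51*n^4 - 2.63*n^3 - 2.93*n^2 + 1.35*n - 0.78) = 1.51*n^4 - 4.81*n^3 - 0.25*n^2 - 0.0499999999999998*n - 2.49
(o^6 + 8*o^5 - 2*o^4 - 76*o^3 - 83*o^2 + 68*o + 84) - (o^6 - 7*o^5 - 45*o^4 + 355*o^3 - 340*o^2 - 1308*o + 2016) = 15*o^5 + 43*o^4 - 431*o^3 + 257*o^2 + 1376*o - 1932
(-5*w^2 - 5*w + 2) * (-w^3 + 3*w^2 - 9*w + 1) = 5*w^5 - 10*w^4 + 28*w^3 + 46*w^2 - 23*w + 2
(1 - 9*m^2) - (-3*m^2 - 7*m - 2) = -6*m^2 + 7*m + 3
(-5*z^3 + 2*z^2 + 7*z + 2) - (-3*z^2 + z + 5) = -5*z^3 + 5*z^2 + 6*z - 3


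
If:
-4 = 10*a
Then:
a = -2/5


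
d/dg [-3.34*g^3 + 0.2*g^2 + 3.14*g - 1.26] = -10.02*g^2 + 0.4*g + 3.14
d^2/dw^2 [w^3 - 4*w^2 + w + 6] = 6*w - 8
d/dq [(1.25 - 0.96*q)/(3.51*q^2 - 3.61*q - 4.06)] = (3.3696*q^2 - 8.775*q + 8.4101)/(12.3201*q^4 - 25.3422*q^3 - 15.4691*q^2 + 29.3132*q + 16.4836)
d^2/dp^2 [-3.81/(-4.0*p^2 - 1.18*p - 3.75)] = (-121.92*p^2 - 35.9664*p + 3.81*(8.0*p + 1.18)*(16.0*p + 2.36) - 114.3)/(4.0*p^2 + 1.18*p + 3.75)^3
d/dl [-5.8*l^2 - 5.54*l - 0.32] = -11.6*l - 5.54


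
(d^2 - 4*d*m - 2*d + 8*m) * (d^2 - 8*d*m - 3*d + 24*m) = d^4 - 12*d^3*m - 5*d^3 + 32*d^2*m^2 + 60*d^2*m + 6*d^2 - 160*d*m^2 - 72*d*m + 192*m^2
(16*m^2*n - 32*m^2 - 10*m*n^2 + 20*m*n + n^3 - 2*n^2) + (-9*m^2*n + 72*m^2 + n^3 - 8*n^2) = 7*m^2*n + 40*m^2 - 10*m*n^2 + 20*m*n + 2*n^3 - 10*n^2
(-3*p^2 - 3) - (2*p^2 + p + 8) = -5*p^2 - p - 11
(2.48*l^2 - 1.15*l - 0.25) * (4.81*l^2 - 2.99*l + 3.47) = 11.9288*l^4 - 12.9467*l^3 + 10.8416*l^2 - 3.243*l - 0.8675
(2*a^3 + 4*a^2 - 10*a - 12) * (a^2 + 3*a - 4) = 2*a^5 + 10*a^4 - 6*a^3 - 58*a^2 + 4*a + 48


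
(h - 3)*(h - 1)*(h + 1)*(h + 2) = h^4 - h^3 - 7*h^2 + h + 6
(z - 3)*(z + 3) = z^2 - 9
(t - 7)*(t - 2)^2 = t^3 - 11*t^2 + 32*t - 28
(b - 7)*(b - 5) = b^2 - 12*b + 35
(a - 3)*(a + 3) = a^2 - 9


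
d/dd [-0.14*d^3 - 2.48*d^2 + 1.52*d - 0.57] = -0.42*d^2 - 4.96*d + 1.52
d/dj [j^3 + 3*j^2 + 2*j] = 3*j^2 + 6*j + 2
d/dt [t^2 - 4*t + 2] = 2*t - 4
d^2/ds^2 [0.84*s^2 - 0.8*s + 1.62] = 1.68000000000000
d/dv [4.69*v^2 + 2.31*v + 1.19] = 9.38*v + 2.31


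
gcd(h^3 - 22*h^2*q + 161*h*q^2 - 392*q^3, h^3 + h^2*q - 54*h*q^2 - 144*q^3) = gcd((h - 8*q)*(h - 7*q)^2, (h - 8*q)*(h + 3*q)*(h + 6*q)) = -h + 8*q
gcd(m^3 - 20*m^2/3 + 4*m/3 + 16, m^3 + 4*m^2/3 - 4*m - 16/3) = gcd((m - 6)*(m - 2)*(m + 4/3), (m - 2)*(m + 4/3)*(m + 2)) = m^2 - 2*m/3 - 8/3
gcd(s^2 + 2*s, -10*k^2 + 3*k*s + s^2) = 1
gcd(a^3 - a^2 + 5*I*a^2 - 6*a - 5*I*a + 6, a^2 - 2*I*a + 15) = a + 3*I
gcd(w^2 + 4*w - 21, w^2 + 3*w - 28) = w + 7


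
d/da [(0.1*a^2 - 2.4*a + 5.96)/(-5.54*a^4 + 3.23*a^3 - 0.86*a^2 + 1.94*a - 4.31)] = (1.108*a^5 - 40.211*a^4 + 147.5776*a^3 - 59.6224*a^2 + 9.3892*a - 1.2184)/(30.6916*a^8 - 35.7884*a^7 + 19.9617*a^6 - 27.0508*a^5 + 61.0268*a^4 - 31.1794*a^3 + 11.1768*a^2 - 16.7228*a + 18.5761)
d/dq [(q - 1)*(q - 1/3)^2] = (3*q - 1)*(9*q - 7)/9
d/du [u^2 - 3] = 2*u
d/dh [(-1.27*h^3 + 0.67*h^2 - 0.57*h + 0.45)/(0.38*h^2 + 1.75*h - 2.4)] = (-0.4826*h^4 - 4.445*h^3 + 10.5331*h^2 - 3.558*h + 0.5805)/(0.1444*h^4 + 1.33*h^3 + 1.2385*h^2 - 8.4*h + 5.76)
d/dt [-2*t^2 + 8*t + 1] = 8 - 4*t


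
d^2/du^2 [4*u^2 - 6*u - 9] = 8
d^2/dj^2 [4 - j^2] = -2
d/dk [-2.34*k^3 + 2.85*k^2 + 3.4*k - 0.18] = -7.02*k^2 + 5.7*k + 3.4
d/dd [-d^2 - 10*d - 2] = -2*d - 10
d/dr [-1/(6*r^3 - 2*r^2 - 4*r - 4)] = (9*r^2/2 - r - 1)/(-3*r^3 + r^2 + 2*r + 2)^2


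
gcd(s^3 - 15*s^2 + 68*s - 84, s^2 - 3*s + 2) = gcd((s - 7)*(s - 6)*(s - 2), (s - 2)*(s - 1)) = s - 2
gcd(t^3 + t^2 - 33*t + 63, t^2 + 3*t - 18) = t - 3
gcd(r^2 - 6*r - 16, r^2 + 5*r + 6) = r + 2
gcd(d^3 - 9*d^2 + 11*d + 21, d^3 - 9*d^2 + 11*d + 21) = d^3 - 9*d^2 + 11*d + 21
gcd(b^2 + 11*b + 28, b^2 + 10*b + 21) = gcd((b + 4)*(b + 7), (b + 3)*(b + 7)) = b + 7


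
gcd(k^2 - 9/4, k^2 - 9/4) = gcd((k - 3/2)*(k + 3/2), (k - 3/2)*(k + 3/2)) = k^2 - 9/4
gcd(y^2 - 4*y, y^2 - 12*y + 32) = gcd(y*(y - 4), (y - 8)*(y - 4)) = y - 4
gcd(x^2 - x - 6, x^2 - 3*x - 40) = 1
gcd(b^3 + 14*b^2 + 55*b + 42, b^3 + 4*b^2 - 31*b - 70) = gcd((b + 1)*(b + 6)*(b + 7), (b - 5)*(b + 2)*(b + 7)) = b + 7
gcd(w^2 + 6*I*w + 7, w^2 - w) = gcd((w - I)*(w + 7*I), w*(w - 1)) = 1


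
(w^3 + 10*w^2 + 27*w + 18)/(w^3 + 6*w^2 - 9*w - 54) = (w + 1)/(w - 3)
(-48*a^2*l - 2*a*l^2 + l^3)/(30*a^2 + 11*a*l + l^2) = l*(-8*a + l)/(5*a + l)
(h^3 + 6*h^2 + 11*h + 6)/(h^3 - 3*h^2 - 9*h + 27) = (h^2 + 3*h + 2)/(h^2 - 6*h + 9)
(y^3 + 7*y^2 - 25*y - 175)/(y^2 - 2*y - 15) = (y^2 + 12*y + 35)/(y + 3)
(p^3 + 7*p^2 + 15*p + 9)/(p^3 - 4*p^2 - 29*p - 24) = (p + 3)/(p - 8)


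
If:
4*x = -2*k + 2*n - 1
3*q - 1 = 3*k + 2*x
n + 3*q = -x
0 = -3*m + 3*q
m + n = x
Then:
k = -1/2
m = -1/10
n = 1/5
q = -1/10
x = 1/10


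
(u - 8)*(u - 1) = u^2 - 9*u + 8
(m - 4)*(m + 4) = m^2 - 16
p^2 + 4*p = p*(p + 4)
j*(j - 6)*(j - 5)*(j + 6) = j^4 - 5*j^3 - 36*j^2 + 180*j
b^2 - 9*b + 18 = (b - 6)*(b - 3)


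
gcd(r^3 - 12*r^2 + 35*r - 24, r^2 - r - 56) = r - 8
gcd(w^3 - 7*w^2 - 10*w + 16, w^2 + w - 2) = w^2 + w - 2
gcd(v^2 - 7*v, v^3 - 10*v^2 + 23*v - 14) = v - 7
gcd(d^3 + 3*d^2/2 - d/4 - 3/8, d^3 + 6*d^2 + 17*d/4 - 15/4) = d^2 + d - 3/4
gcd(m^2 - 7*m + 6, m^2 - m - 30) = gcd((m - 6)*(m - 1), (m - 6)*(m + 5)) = m - 6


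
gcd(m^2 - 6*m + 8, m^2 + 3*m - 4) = 1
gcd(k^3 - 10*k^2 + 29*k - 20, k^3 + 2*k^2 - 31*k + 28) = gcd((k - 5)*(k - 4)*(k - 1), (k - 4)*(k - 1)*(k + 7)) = k^2 - 5*k + 4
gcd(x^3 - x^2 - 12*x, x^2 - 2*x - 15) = x + 3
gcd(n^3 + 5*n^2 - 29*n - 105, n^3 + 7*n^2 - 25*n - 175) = n^2 + 2*n - 35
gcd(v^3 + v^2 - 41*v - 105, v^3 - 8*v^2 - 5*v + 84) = v^2 - 4*v - 21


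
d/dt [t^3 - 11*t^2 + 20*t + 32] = 3*t^2 - 22*t + 20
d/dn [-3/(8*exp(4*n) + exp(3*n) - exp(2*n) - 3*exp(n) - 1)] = (96*exp(3*n) + 9*exp(2*n) - 6*exp(n) - 9)*exp(n)/(-8*exp(4*n) - exp(3*n) + exp(2*n) + 3*exp(n) + 1)^2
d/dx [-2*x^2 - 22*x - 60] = -4*x - 22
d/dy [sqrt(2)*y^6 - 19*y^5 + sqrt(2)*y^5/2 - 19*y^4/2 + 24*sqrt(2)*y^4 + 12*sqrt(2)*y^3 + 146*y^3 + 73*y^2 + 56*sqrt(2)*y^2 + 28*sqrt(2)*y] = 6*sqrt(2)*y^5 - 95*y^4 + 5*sqrt(2)*y^4/2 - 38*y^3 + 96*sqrt(2)*y^3 + 36*sqrt(2)*y^2 + 438*y^2 + 146*y + 112*sqrt(2)*y + 28*sqrt(2)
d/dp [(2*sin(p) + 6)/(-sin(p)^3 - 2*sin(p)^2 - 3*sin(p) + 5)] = 2*(2*sin(p)^3 + 11*sin(p)^2 + 12*sin(p) + 14)*cos(p)/(sin(p)^3 + 2*sin(p)^2 + 3*sin(p) - 5)^2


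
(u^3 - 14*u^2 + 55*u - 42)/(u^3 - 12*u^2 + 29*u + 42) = (u - 1)/(u + 1)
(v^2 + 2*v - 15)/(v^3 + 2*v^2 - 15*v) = 1/v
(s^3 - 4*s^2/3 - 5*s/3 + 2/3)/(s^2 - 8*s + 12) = (3*s^2 + 2*s - 1)/(3*(s - 6))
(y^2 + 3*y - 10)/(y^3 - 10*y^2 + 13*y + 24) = (y^2 + 3*y - 10)/(y^3 - 10*y^2 + 13*y + 24)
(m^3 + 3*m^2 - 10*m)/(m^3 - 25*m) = (m - 2)/(m - 5)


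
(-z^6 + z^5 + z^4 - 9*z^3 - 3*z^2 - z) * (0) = 0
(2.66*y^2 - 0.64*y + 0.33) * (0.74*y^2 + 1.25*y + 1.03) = 1.9684*y^4 + 2.8514*y^3 + 2.184*y^2 - 0.2467*y + 0.3399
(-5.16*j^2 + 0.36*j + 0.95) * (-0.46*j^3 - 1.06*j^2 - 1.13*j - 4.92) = 2.3736*j^5 + 5.304*j^4 + 5.0122*j^3 + 23.9734*j^2 - 2.8447*j - 4.674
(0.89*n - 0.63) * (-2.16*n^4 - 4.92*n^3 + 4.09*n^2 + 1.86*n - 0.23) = -1.9224*n^5 - 3.018*n^4 + 6.7397*n^3 - 0.9213*n^2 - 1.3765*n + 0.1449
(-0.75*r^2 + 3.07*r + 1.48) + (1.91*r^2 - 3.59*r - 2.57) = 1.16*r^2 - 0.52*r - 1.09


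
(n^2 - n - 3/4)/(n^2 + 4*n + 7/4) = (2*n - 3)/(2*n + 7)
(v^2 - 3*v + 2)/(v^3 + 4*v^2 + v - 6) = (v - 2)/(v^2 + 5*v + 6)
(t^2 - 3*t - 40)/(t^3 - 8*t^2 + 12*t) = (t^2 - 3*t - 40)/(t*(t^2 - 8*t + 12))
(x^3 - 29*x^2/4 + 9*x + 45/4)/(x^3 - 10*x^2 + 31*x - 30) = (x + 3/4)/(x - 2)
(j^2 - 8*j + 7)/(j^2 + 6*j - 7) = (j - 7)/(j + 7)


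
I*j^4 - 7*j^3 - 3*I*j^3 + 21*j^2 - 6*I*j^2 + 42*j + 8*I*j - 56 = (j - 4)*(j + 2)*(j + 7*I)*(I*j - I)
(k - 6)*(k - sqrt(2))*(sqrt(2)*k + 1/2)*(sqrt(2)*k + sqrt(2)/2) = 2*k^4 - 11*k^3 - 3*sqrt(2)*k^3/2 - 7*k^2 + 33*sqrt(2)*k^2/4 + 11*k/2 + 9*sqrt(2)*k/2 + 3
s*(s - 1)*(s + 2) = s^3 + s^2 - 2*s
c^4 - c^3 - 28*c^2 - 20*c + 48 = (c - 6)*(c - 1)*(c + 2)*(c + 4)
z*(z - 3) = z^2 - 3*z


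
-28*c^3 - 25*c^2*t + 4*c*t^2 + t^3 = (-4*c + t)*(c + t)*(7*c + t)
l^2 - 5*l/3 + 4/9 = (l - 4/3)*(l - 1/3)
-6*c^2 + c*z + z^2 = (-2*c + z)*(3*c + z)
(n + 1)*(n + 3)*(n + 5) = n^3 + 9*n^2 + 23*n + 15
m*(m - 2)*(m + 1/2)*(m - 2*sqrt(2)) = m^4 - 2*sqrt(2)*m^3 - 3*m^3/2 - m^2 + 3*sqrt(2)*m^2 + 2*sqrt(2)*m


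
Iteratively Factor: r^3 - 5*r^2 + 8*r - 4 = (r - 1)*(r^2 - 4*r + 4) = (r - 2)*(r - 1)*(r - 2)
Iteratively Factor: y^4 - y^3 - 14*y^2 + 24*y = (y)*(y^3 - y^2 - 14*y + 24) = y*(y + 4)*(y^2 - 5*y + 6) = y*(y - 2)*(y + 4)*(y - 3)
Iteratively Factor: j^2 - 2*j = (j)*(j - 2)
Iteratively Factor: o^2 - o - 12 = (o - 4)*(o + 3)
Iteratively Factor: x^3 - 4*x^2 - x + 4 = (x - 4)*(x^2 - 1) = (x - 4)*(x - 1)*(x + 1)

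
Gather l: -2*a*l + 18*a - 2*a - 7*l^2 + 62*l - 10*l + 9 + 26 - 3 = 16*a - 7*l^2 + l*(52 - 2*a) + 32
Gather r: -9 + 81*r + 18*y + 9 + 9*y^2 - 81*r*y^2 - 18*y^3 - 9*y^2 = r*(81 - 81*y^2) - 18*y^3 + 18*y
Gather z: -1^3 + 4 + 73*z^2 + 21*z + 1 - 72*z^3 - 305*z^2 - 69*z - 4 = -72*z^3 - 232*z^2 - 48*z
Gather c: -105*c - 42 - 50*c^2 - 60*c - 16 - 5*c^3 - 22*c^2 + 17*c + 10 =-5*c^3 - 72*c^2 - 148*c - 48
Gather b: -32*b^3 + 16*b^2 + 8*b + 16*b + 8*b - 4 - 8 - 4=-32*b^3 + 16*b^2 + 32*b - 16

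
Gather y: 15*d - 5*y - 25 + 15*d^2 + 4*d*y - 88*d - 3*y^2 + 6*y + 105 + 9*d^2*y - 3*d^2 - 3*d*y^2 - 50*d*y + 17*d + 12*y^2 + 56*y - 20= 12*d^2 - 56*d + y^2*(9 - 3*d) + y*(9*d^2 - 46*d + 57) + 60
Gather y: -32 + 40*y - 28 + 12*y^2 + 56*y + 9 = 12*y^2 + 96*y - 51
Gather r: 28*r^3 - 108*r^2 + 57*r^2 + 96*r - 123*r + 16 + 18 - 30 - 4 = 28*r^3 - 51*r^2 - 27*r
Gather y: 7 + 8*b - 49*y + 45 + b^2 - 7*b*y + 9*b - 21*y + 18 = b^2 + 17*b + y*(-7*b - 70) + 70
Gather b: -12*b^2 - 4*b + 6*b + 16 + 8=-12*b^2 + 2*b + 24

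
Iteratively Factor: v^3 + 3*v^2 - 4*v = (v)*(v^2 + 3*v - 4) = v*(v + 4)*(v - 1)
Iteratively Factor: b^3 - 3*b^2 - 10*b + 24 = (b + 3)*(b^2 - 6*b + 8) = (b - 2)*(b + 3)*(b - 4)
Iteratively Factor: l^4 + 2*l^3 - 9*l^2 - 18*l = (l - 3)*(l^3 + 5*l^2 + 6*l) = (l - 3)*(l + 3)*(l^2 + 2*l) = (l - 3)*(l + 2)*(l + 3)*(l)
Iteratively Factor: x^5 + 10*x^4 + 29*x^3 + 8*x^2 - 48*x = (x)*(x^4 + 10*x^3 + 29*x^2 + 8*x - 48) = x*(x + 3)*(x^3 + 7*x^2 + 8*x - 16) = x*(x - 1)*(x + 3)*(x^2 + 8*x + 16) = x*(x - 1)*(x + 3)*(x + 4)*(x + 4)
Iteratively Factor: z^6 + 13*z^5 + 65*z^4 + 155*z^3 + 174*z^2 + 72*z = (z + 1)*(z^5 + 12*z^4 + 53*z^3 + 102*z^2 + 72*z) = (z + 1)*(z + 4)*(z^4 + 8*z^3 + 21*z^2 + 18*z) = (z + 1)*(z + 3)*(z + 4)*(z^3 + 5*z^2 + 6*z) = (z + 1)*(z + 2)*(z + 3)*(z + 4)*(z^2 + 3*z) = (z + 1)*(z + 2)*(z + 3)^2*(z + 4)*(z)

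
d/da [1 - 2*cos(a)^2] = 2*sin(2*a)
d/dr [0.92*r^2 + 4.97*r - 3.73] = 1.84*r + 4.97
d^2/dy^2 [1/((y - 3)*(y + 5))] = 2*((y - 3)^2 + (y - 3)*(y + 5) + (y + 5)^2)/((y - 3)^3*(y + 5)^3)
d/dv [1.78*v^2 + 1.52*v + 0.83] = 3.56*v + 1.52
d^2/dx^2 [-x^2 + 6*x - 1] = -2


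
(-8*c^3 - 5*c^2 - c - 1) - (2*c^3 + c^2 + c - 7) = -10*c^3 - 6*c^2 - 2*c + 6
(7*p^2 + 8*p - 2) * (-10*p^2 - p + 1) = -70*p^4 - 87*p^3 + 19*p^2 + 10*p - 2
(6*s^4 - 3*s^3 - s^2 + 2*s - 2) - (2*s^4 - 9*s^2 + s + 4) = 4*s^4 - 3*s^3 + 8*s^2 + s - 6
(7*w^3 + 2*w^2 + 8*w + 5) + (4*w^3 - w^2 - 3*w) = 11*w^3 + w^2 + 5*w + 5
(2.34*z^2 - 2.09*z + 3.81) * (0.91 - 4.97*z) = -11.6298*z^3 + 12.5167*z^2 - 20.8376*z + 3.4671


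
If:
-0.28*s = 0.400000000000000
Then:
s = -1.43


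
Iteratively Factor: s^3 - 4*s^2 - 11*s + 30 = (s - 5)*(s^2 + s - 6) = (s - 5)*(s - 2)*(s + 3)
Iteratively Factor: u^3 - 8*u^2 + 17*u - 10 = (u - 2)*(u^2 - 6*u + 5) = (u - 5)*(u - 2)*(u - 1)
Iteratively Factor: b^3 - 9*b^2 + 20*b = (b - 5)*(b^2 - 4*b) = (b - 5)*(b - 4)*(b)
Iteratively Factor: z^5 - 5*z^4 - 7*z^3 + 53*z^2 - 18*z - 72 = (z - 4)*(z^4 - z^3 - 11*z^2 + 9*z + 18) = (z - 4)*(z - 2)*(z^3 + z^2 - 9*z - 9) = (z - 4)*(z - 2)*(z + 3)*(z^2 - 2*z - 3) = (z - 4)*(z - 3)*(z - 2)*(z + 3)*(z + 1)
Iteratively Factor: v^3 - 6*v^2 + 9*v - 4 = (v - 4)*(v^2 - 2*v + 1) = (v - 4)*(v - 1)*(v - 1)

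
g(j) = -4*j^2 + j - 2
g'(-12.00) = 97.00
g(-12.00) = -590.00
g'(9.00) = -71.00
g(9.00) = -317.00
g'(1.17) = -8.36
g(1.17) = -6.31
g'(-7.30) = 59.40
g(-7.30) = -222.46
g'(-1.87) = 15.96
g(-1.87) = -17.86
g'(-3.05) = 25.40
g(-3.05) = -42.26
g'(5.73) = -44.84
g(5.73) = -127.60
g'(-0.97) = 8.76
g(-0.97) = -6.73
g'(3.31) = -25.48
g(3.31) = -42.51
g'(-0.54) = 5.32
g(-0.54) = -3.71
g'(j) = 1 - 8*j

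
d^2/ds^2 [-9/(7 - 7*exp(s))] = 9*(exp(s) + 1)*exp(s)/(7*(exp(s) - 1)^3)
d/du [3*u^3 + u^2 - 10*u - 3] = 9*u^2 + 2*u - 10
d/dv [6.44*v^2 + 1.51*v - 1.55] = 12.88*v + 1.51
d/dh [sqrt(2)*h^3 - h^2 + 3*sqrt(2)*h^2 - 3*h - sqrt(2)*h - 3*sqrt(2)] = 3*sqrt(2)*h^2 - 2*h + 6*sqrt(2)*h - 3 - sqrt(2)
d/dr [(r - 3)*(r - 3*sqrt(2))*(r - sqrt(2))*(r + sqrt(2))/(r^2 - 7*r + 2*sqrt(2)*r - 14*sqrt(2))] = (2*r^5 - 24*r^4 + 3*sqrt(2)*r^4 - 26*sqrt(2)*r^3 + 18*r^3 + 53*sqrt(2)*r^2 + 296*r^2 - 504*r + 92*sqrt(2)*r - 210*sqrt(2) - 96)/(r^4 - 14*r^3 + 4*sqrt(2)*r^3 - 56*sqrt(2)*r^2 + 57*r^2 - 112*r + 196*sqrt(2)*r + 392)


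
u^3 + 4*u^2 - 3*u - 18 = (u - 2)*(u + 3)^2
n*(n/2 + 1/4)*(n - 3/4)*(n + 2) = n^4/2 + 7*n^3/8 - 7*n^2/16 - 3*n/8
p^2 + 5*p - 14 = (p - 2)*(p + 7)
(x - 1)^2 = x^2 - 2*x + 1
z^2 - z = z*(z - 1)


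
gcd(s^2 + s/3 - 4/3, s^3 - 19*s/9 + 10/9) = s - 1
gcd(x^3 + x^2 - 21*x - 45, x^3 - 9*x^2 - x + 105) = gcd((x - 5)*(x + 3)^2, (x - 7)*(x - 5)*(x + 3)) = x^2 - 2*x - 15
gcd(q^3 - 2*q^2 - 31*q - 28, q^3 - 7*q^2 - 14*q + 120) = q + 4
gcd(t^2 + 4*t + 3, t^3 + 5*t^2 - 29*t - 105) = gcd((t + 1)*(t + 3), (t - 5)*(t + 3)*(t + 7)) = t + 3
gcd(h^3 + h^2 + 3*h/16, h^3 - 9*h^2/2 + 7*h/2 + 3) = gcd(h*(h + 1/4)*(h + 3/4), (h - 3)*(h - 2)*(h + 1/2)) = 1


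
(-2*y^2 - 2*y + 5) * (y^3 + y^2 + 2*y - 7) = -2*y^5 - 4*y^4 - y^3 + 15*y^2 + 24*y - 35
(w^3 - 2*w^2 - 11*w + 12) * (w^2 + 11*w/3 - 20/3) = w^5 + 5*w^4/3 - 25*w^3 - 15*w^2 + 352*w/3 - 80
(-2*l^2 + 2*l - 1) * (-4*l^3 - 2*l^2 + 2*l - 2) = 8*l^5 - 4*l^4 - 4*l^3 + 10*l^2 - 6*l + 2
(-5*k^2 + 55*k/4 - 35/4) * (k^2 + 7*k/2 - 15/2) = -5*k^4 - 15*k^3/4 + 615*k^2/8 - 535*k/4 + 525/8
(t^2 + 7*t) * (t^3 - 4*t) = t^5 + 7*t^4 - 4*t^3 - 28*t^2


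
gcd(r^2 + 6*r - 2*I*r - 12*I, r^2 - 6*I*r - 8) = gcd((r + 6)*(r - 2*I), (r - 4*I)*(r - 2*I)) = r - 2*I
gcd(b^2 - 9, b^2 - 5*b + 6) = b - 3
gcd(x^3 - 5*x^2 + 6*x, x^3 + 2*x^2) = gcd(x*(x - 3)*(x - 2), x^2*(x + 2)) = x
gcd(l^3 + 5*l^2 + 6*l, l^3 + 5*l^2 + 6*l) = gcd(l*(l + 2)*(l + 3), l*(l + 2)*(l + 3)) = l^3 + 5*l^2 + 6*l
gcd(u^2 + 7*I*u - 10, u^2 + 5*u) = 1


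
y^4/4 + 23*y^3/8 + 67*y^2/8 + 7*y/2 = y*(y/4 + 1)*(y + 1/2)*(y + 7)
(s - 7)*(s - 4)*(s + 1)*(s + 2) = s^4 - 8*s^3 - 3*s^2 + 62*s + 56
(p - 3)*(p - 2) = p^2 - 5*p + 6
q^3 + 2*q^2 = q^2*(q + 2)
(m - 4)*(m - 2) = m^2 - 6*m + 8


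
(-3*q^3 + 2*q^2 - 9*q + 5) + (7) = -3*q^3 + 2*q^2 - 9*q + 12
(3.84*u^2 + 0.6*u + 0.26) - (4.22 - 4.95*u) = 3.84*u^2 + 5.55*u - 3.96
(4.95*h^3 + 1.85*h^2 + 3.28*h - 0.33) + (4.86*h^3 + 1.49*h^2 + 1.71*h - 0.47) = 9.81*h^3 + 3.34*h^2 + 4.99*h - 0.8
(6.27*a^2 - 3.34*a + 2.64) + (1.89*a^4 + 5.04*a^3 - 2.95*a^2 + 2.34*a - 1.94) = 1.89*a^4 + 5.04*a^3 + 3.32*a^2 - 1.0*a + 0.7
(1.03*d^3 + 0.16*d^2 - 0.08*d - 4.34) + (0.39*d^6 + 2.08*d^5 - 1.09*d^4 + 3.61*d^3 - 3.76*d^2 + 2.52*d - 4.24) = 0.39*d^6 + 2.08*d^5 - 1.09*d^4 + 4.64*d^3 - 3.6*d^2 + 2.44*d - 8.58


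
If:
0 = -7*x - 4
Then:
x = -4/7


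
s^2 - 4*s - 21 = (s - 7)*(s + 3)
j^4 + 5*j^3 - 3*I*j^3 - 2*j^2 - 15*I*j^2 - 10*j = j*(j + 5)*(j - 2*I)*(j - I)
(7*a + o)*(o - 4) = 7*a*o - 28*a + o^2 - 4*o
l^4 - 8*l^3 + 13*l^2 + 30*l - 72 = (l - 4)*(l - 3)^2*(l + 2)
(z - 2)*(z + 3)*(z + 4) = z^3 + 5*z^2 - 2*z - 24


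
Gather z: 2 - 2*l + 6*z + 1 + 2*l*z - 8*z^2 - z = -2*l - 8*z^2 + z*(2*l + 5) + 3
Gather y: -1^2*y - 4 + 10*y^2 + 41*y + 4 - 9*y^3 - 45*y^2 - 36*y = -9*y^3 - 35*y^2 + 4*y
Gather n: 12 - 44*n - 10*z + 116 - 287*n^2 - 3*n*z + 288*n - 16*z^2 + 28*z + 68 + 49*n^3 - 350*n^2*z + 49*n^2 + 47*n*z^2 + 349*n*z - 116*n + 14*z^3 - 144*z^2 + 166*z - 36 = 49*n^3 + n^2*(-350*z - 238) + n*(47*z^2 + 346*z + 128) + 14*z^3 - 160*z^2 + 184*z + 160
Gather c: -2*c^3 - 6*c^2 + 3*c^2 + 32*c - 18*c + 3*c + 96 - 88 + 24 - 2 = -2*c^3 - 3*c^2 + 17*c + 30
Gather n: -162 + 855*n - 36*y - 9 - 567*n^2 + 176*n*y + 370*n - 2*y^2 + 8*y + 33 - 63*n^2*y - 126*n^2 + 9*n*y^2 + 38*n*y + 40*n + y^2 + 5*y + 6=n^2*(-63*y - 693) + n*(9*y^2 + 214*y + 1265) - y^2 - 23*y - 132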